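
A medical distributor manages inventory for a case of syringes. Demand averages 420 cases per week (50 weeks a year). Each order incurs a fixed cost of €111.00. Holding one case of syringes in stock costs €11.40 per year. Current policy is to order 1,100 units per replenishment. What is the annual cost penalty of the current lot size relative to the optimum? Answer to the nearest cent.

Extra cost ≈ €1,098.91 per year

Annual demand D = 420 × 50 = 21,000.
EOQ = √(2DS/H) = √(2 × 21,000 × 111 / 11.4) ≈ 639.49.
Cost at Q* = (D/Q*)S + (Q*/2)H = √(2DSH) ≈ €7,290.19.
Cost at Q = 1,100: (21,000/1,100)×111 + (1,100/2)×11.4 = €2,119.09 + €6,270.00 = €8,389.09.
Excess = €8,389.09 − €7,290.19 = €1,098.91.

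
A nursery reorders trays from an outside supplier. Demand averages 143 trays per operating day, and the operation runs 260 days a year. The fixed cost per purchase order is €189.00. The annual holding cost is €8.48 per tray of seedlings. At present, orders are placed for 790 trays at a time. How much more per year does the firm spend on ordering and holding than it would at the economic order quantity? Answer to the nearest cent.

Extra cost ≈ €1,327.68 per year

Annual demand D = 143 × 260 = 37,180.
EOQ = √(2DS/H) = √(2 × 37,180 × 189 / 8.48) ≈ 1287.37.
Cost at Q* = (D/Q*)S + (Q*/2)H = √(2DSH) ≈ €10,916.88.
Cost at Q = 790: (37,180/790)×189 + (790/2)×8.48 = €8,894.96 + €3,349.60 = €12,244.56.
Excess = €12,244.56 − €10,916.88 = €1,327.68.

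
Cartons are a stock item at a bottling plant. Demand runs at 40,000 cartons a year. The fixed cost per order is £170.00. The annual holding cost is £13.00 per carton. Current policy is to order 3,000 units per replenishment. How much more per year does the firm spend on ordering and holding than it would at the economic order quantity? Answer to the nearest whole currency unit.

Extra cost ≈ £8,470 per year

EOQ = √(2DS/H) = √(2 × 40,000 × 170 / 13) ≈ 1022.82.
Cost at Q* = (D/Q*)S + (Q*/2)H = √(2DSH) ≈ £13,296.62.
Cost at Q = 3,000: (40,000/3,000)×170 + (3,000/2)×13 = £2,266.67 + £19,500.00 = £21,766.67.
Excess = £21,766.67 − £13,296.62 = £8,470.05.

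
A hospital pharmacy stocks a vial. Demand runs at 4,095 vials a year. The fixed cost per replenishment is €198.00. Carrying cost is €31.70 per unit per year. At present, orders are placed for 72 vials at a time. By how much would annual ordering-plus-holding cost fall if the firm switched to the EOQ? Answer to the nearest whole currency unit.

Extra cost ≈ €5,233 per year

EOQ = √(2DS/H) = √(2 × 4,095 × 198 / 31.7) ≈ 226.18.
Cost at Q* = (D/Q*)S + (Q*/2)H = √(2DSH) ≈ €7,169.75.
Cost at Q = 72: (4,095/72)×198 + (72/2)×31.7 = €11,261.25 + €1,141.20 = €12,402.45.
Excess = €12,402.45 − €7,169.75 = €5,232.70.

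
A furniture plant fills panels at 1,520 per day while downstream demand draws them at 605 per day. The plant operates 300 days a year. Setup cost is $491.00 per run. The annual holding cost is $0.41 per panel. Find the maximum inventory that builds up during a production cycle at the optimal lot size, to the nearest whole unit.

Annual demand D = 605 × 300 = 181,500.
Production build-up factor (1 − d/p) = 1 − 605/1,520 = 0.6020.
Q* = √(2DS / (H(1 − d/p))) = √(2 × 181,500 × 491 / (0.41 × 0.6020)).
= √(178,233,000 / 0.2468) ≈ 26872.828.
Maximum inventory = Q*(1 − d/p) = 26872.828 × 0.6020 ≈ 16176.735.

I_max ≈ 16,177 panels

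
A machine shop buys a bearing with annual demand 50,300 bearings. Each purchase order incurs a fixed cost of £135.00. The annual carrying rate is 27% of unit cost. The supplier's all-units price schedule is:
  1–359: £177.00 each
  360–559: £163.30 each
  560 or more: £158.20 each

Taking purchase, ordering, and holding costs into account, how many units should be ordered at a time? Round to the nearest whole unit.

Q* ≈ 564 bearings

Holding cost per unit per year at price C is H = 0.27·C.
For each price level, check whether its EOQ is feasible; otherwise the best quantity at that price is the breakpoint.
Tier 1 (£177.00): EOQ = 533.1 exceeds tier's upper bound 359, so this tier is dominated.
EOQ at £163.30 = 555.0 (feasible in tier 2): TC = 50,300×£163.30 + (50,300/555.0)×135 + (555.0/2)×0.27×£163.30 = £8,238,460.39.
EOQ at £158.20 = 563.9 (feasible in tier 3): TC = 50,300×£158.20 + (50,300/563.9)×135 + (563.9/2)×0.27×£158.20 = £7,981,545.24.
Lowest total cost is £7,981,545.24 at Q = 563.9.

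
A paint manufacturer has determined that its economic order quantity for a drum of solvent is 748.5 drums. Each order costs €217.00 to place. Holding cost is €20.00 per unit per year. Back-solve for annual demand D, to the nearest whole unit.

Squaring Q* = √(2DS/H) gives Q*² = 2DS/H.
From Q* = √(2DS/H): D = Q*²H / (2S) = 748.5² × 20 / (2 × 217) = 25818.076.

D ≈ 25,818 drums per year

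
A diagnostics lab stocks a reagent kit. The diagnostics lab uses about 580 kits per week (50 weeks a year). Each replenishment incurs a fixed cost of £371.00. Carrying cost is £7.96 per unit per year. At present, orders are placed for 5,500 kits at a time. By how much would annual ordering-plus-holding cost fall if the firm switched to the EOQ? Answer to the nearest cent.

Annual demand D = 580 × 50 = 29,000.
EOQ = √(2DS/H) = √(2 × 29,000 × 371 / 7.96) ≈ 1644.16.
Cost at Q* = (D/Q*)S + (Q*/2)H = √(2DSH) ≈ £13,087.52.
Cost at Q = 5,500: (29,000/5,500)×371 + (5,500/2)×7.96 = £1,956.18 + £21,890.00 = £23,846.18.
Excess = £23,846.18 − £13,087.52 = £10,758.66.

Extra cost ≈ £10,758.66 per year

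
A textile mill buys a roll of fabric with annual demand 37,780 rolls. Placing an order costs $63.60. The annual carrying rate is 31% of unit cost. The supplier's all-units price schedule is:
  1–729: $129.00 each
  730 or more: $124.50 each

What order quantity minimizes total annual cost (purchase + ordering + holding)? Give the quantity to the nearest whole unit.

Q* ≈ 730 rolls

Holding cost per unit per year at price C is H = 0.31·C.
Candidates are each tier's EOQ (if it falls in that tier) and each price-break quantity.
EOQ at $129.00 = 346.7 (feasible in tier 1): TC = 37,780×$129.00 + (37,780/346.7)×63.6 + (346.7/2)×0.31×$129.00 = $4,887,482.78.
EOQ at $124.50 = 352.9 < 730, so use break Q=730: TC = 37,780×$124.50 + (37,780/730.0)×63.6 + (730.0/2)×0.31×$124.50 = $4,720,988.69.
Lowest total cost is $4,720,988.69 at Q = 730.0.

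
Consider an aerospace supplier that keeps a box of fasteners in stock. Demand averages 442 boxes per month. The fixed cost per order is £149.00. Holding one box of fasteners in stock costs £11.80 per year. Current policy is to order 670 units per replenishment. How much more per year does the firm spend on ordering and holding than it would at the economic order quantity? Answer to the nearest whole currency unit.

Annual demand D = 442 × 12 = 5,304.
EOQ = √(2DS/H) = √(2 × 5,304 × 149 / 11.8) ≈ 365.99.
Cost at Q* = (D/Q*)S + (Q*/2)H = √(2DSH) ≈ £4,318.68.
Cost at Q = 670: (5,304/670)×149 + (670/2)×11.8 = £1,179.55 + £3,953.00 = £5,132.55.
Excess = £5,132.55 − £4,318.68 = £813.87.

Extra cost ≈ £814 per year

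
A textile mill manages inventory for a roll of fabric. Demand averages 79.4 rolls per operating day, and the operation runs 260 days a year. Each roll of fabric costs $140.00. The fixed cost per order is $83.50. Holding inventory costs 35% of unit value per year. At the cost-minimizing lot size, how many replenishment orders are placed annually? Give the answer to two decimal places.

Annual demand D = 79.4 × 260 = 20,644.
Holding cost H = 0.35 × $140.00 = $49.0000 per unit per year.
Q* = √(2DS/H) = √(2 × 20,644 × 83.5 / 49) ≈ 265.25.
Orders per year = D / Q* = 20,644 / 265.25 ≈ 77.828.

N ≈ 77.83 orders per year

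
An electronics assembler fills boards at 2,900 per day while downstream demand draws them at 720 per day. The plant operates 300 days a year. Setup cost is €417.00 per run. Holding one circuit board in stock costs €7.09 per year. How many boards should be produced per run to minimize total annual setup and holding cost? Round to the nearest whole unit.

Q* ≈ 5,814 boards

Annual demand D = 720 × 300 = 216,000.
Production build-up factor (1 − d/p) = 1 − 720/2,900 = 0.7517.
Q* = √(2DS / (H(1 − d/p))) = √(2 × 216,000 × 417 / (7.09 × 0.7517)).
= √(180,144,000 / 5.3297) ≈ 5813.766.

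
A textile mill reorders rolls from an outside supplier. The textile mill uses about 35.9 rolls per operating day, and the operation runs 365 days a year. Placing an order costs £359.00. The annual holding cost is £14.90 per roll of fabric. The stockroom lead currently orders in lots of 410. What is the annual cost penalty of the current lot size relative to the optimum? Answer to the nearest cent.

Extra cost ≈ £2,688.13 per year

Annual demand D = 35.9 × 365 = 13,103.5.
EOQ = √(2DS/H) = √(2 × 13,103.5 × 359 / 14.9) ≈ 794.63.
Cost at Q* = (D/Q*)S + (Q*/2)H = √(2DSH) ≈ £11,839.93.
Cost at Q = 410: (13,103.5/410)×359 + (410/2)×14.9 = £11,473.55 + £3,054.50 = £14,528.05.
Excess = £14,528.05 − £11,839.93 = £2,688.13.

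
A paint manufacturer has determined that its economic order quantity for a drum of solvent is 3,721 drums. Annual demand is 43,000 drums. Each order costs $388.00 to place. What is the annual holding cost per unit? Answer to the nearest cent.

Squaring Q* = √(2DS/H) gives Q*² = 2DS/H.
From Q* = √(2DS/H): H = 2DS / Q*² = 2 × 43,000 × 388 / 3,721² = 2.4100.

H ≈ $2.41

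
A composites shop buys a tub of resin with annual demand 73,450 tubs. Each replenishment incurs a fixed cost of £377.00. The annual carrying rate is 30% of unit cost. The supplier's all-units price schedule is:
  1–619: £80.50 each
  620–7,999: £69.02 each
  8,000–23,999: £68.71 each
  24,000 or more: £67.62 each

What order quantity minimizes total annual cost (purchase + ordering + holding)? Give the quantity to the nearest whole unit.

Q* ≈ 1,635 tubs

Holding cost per unit per year at price C is H = 0.30·C.
Evaluate total cost at each tier's feasible EOQ or, if the EOQ is below the tier, at the tier's minimum quantity.
Tier 1 (£80.50): EOQ = 1514.3 exceeds tier's upper bound 619, so this tier is dominated.
EOQ at £69.02 = 1635.4 (feasible in tier 2): TC = 73,450×£69.02 + (73,450/1635.4)×377 + (1635.4/2)×0.30×£69.02 = £5,103,382.33.
EOQ at £68.71 = 1639.1 < 8000, so use break Q=8000: TC = 73,450×£68.71 + (73,450/8000.0)×377 + (8000.0/2)×0.30×£68.71 = £5,132,662.83.
EOQ at £67.62 = 1652.3 < 24000, so use break Q=24000: TC = 73,450×£67.62 + (73,450/24000.0)×377 + (24000.0/2)×0.30×£67.62 = £5,211,274.78.
Lowest total cost is £5,103,382.33 at Q = 1635.4.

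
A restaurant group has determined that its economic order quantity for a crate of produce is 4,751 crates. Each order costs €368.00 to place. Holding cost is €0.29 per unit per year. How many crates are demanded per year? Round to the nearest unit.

D ≈ 8,894 crates per year

The basic EOQ model gives Q* = √(2DS/H); rearrange for the unknown.
From Q* = √(2DS/H): D = Q*²H / (2S) = 4,751² × 0.29 / (2 × 368) = 8893.859.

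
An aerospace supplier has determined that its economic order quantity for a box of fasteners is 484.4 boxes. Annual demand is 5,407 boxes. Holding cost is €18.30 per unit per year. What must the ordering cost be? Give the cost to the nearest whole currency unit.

S ≈ €397

Invert the EOQ relation Q*² = 2DS/H.
From Q* = √(2DS/H): S = Q*²H / (2D) = 484.4² × 18.3 / (2 × 5,407) = 397.0754.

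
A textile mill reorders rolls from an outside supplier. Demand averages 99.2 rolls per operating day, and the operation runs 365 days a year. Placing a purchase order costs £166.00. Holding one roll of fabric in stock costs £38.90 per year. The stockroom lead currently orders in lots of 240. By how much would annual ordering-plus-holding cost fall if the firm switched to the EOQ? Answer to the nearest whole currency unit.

Annual demand D = 99.2 × 365 = 36,208.
EOQ = √(2DS/H) = √(2 × 36,208 × 166 / 38.9) ≈ 555.90.
Cost at Q* = (D/Q*)S + (Q*/2)H = √(2DSH) ≈ £21,624.50.
Cost at Q = 240: (36,208/240)×166 + (240/2)×38.9 = £25,043.87 + £4,668.00 = £29,711.87.
Excess = £29,711.87 − £21,624.50 = £8,087.36.

Extra cost ≈ £8,087 per year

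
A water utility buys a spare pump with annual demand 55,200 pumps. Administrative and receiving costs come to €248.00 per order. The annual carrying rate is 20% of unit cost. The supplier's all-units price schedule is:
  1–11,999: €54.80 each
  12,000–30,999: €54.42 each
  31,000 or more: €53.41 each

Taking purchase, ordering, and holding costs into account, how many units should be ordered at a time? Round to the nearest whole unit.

Q* ≈ 1,581 pumps

Holding cost per unit per year at price C is H = 0.20·C.
Candidates are each tier's EOQ (if it falls in that tier) and each price-break quantity.
EOQ at €54.80 = 1580.5 (feasible in tier 1): TC = 55,200×€54.80 + (55,200/1580.5)×248 + (1580.5/2)×0.20×€54.80 = €3,042,282.70.
EOQ at €54.42 = 1586.0 < 12000, so use break Q=12000: TC = 55,200×€54.42 + (55,200/12000.0)×248 + (12000.0/2)×0.20×€54.42 = €3,070,428.80.
EOQ at €53.41 = 1601.0 < 31000, so use break Q=31000: TC = 55,200×€53.41 + (55,200/31000.0)×248 + (31000.0/2)×0.20×€53.41 = €3,114,244.60.
Lowest total cost is €3,042,282.70 at Q = 1580.5.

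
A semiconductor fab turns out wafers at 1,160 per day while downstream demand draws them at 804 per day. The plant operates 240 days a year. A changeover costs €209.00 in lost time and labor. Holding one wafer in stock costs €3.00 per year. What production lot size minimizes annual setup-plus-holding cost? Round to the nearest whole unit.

Q* ≈ 9,360 wafers

Annual demand D = 804 × 240 = 192,960.
Production build-up factor (1 − d/p) = 1 − 804/1,160 = 0.3069.
Q* = √(2DS / (H(1 − d/p))) = √(2 × 192,960 × 209 / (3 × 0.3069)).
= √(80,657,280 / 0.9207) ≈ 9359.770.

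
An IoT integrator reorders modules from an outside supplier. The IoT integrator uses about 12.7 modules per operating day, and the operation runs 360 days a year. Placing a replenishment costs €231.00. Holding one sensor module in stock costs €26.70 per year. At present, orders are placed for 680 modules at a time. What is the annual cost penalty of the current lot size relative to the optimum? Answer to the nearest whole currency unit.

Extra cost ≈ €3,121 per year

Annual demand D = 12.7 × 360 = 4,572.
EOQ = √(2DS/H) = √(2 × 4,572 × 231 / 26.7) ≈ 281.27.
Cost at Q* = (D/Q*)S + (Q*/2)H = √(2DSH) ≈ €7,509.82.
Cost at Q = 680: (4,572/680)×231 + (680/2)×26.7 = €1,553.14 + €9,078.00 = €10,631.14.
Excess = €10,631.14 − €7,509.82 = €3,121.31.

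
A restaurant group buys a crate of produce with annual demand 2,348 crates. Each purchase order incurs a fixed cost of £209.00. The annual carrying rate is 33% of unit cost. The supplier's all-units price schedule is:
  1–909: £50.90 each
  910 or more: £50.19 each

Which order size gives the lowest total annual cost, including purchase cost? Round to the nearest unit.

Holding cost per unit per year at price C is H = 0.33·C.
Evaluate total cost at each tier's feasible EOQ or, if the EOQ is below the tier, at the tier's minimum quantity.
EOQ at £50.90 = 241.7 (feasible in tier 1): TC = 2,348×£50.90 + (2,348/241.7)×209 + (241.7/2)×0.33×£50.90 = £123,573.45.
EOQ at £50.19 = 243.4 < 910, so use break Q=910: TC = 2,348×£50.19 + (2,348/910.0)×209 + (910.0/2)×0.33×£50.19 = £125,921.41.
Lowest total cost is £123,573.45 at Q = 241.7.

Q* ≈ 242 crates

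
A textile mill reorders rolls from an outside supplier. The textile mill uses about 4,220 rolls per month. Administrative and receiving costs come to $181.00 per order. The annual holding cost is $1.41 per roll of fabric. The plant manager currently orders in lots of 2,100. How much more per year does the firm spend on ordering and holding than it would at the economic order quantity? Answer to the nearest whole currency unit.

Annual demand D = 4,220 × 12 = 50,640.
EOQ = √(2DS/H) = √(2 × 50,640 × 181 / 1.41) ≈ 3605.72.
Cost at Q* = (D/Q*)S + (Q*/2)H = √(2DSH) ≈ $5,084.06.
Cost at Q = 2,100: (50,640/2,100)×181 + (2,100/2)×1.41 = $4,364.69 + $1,480.50 = $5,845.19.
Excess = $5,845.19 − $5,084.06 = $761.13.

Extra cost ≈ $761 per year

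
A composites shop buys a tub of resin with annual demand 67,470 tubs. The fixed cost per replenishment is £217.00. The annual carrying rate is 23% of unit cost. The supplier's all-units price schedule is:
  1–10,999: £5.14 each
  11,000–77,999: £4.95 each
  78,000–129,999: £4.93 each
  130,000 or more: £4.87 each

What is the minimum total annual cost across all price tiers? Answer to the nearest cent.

Holding cost per unit per year at price C is H = 0.23·C.
For each price level, check whether its EOQ is feasible; otherwise the best quantity at that price is the breakpoint.
EOQ at £5.14 = 4976.9 (feasible in tier 1): TC = 67,470×£5.14 + (67,470/4976.9)×217 + (4976.9/2)×0.23×£5.14 = £352,679.43.
EOQ at £4.95 = 5071.5 < 11000, so use break Q=11000: TC = 67,470×£4.95 + (67,470/11000.0)×217 + (11000.0/2)×0.23×£4.95 = £341,569.25.
EOQ at £4.93 = 5081.7 < 78000, so use break Q=78000: TC = 67,470×£4.93 + (67,470/78000.0)×217 + (78000.0/2)×0.23×£4.93 = £377,036.90.
EOQ at £4.87 = 5113.0 < 130000, so use break Q=130000: TC = 67,470×£4.87 + (67,470/130000.0)×217 + (130000.0/2)×0.23×£4.87 = £401,498.02.
Lowest total cost among the candidates is at Q = 11000.0.

TC* ≈ £341,569.25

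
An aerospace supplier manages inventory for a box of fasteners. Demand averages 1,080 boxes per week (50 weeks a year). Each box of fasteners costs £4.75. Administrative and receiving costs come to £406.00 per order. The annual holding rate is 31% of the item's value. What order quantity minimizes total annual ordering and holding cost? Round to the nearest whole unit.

Annual demand D = 1,080 × 50 = 54,000.
Holding cost H = 0.31 × £4.75 = £1.4725 per unit per year.
EOQ = √(2DS / H) = √(2 × 54,000 × 406 / 1.4725).
= √(43,848,000 / 1.4725) = √29,777,928.6927 ≈ 5456.916.

Q* ≈ 5,457 boxes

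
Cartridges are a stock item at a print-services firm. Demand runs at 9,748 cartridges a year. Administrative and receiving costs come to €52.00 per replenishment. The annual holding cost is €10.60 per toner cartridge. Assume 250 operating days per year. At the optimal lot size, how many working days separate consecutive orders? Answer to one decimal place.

The optimal lot size = √(2DS/H) = √(2 × 9,748 × 52 / 10.6) ≈ 309.26.
Cycle time = Q*/D × 250 = 309.26 / 9,748 × 250 ≈ 7.931 days.

T ≈ 7.9 days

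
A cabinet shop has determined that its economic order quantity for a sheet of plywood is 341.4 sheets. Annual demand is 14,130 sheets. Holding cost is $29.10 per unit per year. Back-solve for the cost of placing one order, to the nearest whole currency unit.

S ≈ $120

Squaring Q* = √(2DS/H) gives Q*² = 2DS/H.
From Q* = √(2DS/H): S = Q*²H / (2D) = 341.4² × 29.1 / (2 × 14,130) = 120.0184.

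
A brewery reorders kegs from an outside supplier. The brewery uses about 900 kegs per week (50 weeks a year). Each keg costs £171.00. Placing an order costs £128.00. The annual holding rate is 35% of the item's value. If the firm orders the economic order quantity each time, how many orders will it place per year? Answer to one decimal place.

Annual demand D = 900 × 50 = 45,000.
Holding cost H = 0.35 × £171.00 = £59.8500 per unit per year.
The optimal lot size = √(2DS/H) = √(2 × 45,000 × 128 / 59.85) ≈ 438.73.
Orders per year = D / Q* = 45,000 / 438.73 ≈ 102.570.

N ≈ 102.6 orders per year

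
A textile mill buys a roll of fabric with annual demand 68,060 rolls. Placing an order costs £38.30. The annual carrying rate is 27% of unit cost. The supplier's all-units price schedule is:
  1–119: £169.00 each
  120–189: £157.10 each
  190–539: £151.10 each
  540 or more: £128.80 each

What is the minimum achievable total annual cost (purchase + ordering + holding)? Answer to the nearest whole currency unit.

TC* ≈ £8,780,345

Holding cost per unit per year at price C is H = 0.27·C.
For each price level, check whether its EOQ is feasible; otherwise the best quantity at that price is the breakpoint.
Tier 1 (£169.00): EOQ = 338.0 exceeds tier's upper bound 119, so this tier is dominated.
Tier 2 (£157.10): EOQ = 350.6 exceeds tier's upper bound 189, so this tier is dominated.
EOQ at £151.10 = 357.5 (feasible in tier 3): TC = 68,060×£151.10 + (68,060/357.5)×38.3 + (357.5/2)×0.27×£151.10 = £10,298,449.93.
EOQ at £128.80 = 387.2 < 540, so use break Q=540: TC = 68,060×£128.80 + (68,060/540.0)×38.3 + (540.0/2)×0.27×£128.80 = £8,780,344.74.
Lowest total cost among the candidates is at Q = 540.0.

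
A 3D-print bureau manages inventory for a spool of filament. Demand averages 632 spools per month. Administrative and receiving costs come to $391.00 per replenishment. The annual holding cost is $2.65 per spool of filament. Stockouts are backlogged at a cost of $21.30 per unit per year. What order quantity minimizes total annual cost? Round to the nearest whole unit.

Q* ≈ 1,586 spools

Annual demand D = 632 × 12 = 7,584.
With planned backorders, Q* = √(2DS/H) · √((H+B)/B).
√(2DS/H) = √(2 × 7,584 × 391 / 2.65) = 1495.993.
√((H+B)/B) = √((2.65+21.3)/21.3) = 1.0604.
Q* ≈ 1586.326.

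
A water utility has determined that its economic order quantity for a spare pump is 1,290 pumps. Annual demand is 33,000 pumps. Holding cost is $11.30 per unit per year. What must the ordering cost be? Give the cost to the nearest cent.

S ≈ $284.91

The basic EOQ model gives Q* = √(2DS/H); rearrange for the unknown.
From Q* = √(2DS/H): S = Q*²H / (2D) = 1,290² × 11.3 / (2 × 33,000) = 284.9141.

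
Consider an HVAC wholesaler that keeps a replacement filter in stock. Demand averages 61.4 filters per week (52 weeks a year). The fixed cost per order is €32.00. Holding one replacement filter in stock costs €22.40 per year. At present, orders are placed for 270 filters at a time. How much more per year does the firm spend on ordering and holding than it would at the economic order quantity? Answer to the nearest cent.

Extra cost ≈ €1,262.97 per year

Annual demand D = 61.4 × 52 = 3,192.8.
EOQ = √(2DS/H) = √(2 × 3,192.8 × 32 / 22.4) ≈ 95.51.
Cost at Q* = (D/Q*)S + (Q*/2)H = √(2DSH) ≈ €2,139.44.
Cost at Q = 270: (3,192.8/270)×32 + (270/2)×22.4 = €378.41 + €3,024.00 = €3,402.41.
Excess = €3,402.41 − €2,139.44 = €1,262.97.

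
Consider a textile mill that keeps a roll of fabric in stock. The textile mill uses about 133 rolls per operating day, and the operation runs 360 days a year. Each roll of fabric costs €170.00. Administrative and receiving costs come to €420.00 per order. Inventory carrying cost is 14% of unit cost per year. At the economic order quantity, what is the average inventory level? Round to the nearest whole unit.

Annual demand D = 133 × 360 = 47,880.
Holding cost H = 0.14 × €170.00 = €23.8000 per unit per year.
Q* = √(2DS/H) = √(2 × 47,880 × 420 / 23.8) ≈ 1299.95.
Average inventory = Q*/2 ≈ 1299.95 / 2 = 649.977.

Average inventory ≈ 650 rolls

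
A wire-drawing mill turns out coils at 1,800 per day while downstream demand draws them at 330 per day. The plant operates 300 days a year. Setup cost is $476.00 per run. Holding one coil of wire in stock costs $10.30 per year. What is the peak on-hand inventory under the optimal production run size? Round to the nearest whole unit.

I_max ≈ 2,734 coils

Annual demand D = 330 × 300 = 99,000.
Production build-up factor (1 − d/p) = 1 − 330/1,800 = 0.8167.
Q* = √(2DS / (H(1 − d/p))) = √(2 × 99,000 × 476 / (10.3 × 0.8167)).
= √(94,248,000 / 8.4117) ≈ 3347.303.
Maximum inventory = Q*(1 − d/p) = 3347.303 × 0.8167 ≈ 2733.631.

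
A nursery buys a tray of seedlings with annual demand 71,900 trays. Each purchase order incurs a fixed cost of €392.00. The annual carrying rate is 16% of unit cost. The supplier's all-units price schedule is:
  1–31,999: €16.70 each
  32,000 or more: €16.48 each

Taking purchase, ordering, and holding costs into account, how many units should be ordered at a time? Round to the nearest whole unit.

Q* ≈ 4,593 trays

Holding cost per unit per year at price C is H = 0.16·C.
Candidates are each tier's EOQ (if it falls in that tier) and each price-break quantity.
EOQ at €16.70 = 4593.1 (feasible in tier 1): TC = 71,900×€16.70 + (71,900/4593.1)×392 + (4593.1/2)×0.16×€16.70 = €1,213,002.72.
EOQ at €16.48 = 4623.6 < 32000, so use break Q=32000: TC = 71,900×€16.48 + (71,900/32000.0)×392 + (32000.0/2)×0.16×€16.48 = €1,227,981.57.
Lowest total cost is €1,213,002.72 at Q = 4593.1.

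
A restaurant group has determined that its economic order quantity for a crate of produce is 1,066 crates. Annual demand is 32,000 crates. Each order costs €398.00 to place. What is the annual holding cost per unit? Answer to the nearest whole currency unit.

H ≈ €22

Squaring Q* = √(2DS/H) gives Q*² = 2DS/H.
From Q* = √(2DS/H): H = 2DS / Q*² = 2 × 32,000 × 398 / 1,066² = 22.4155.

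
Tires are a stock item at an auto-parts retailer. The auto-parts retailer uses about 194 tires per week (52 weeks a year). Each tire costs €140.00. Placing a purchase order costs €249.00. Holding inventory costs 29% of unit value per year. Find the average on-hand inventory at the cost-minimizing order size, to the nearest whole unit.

Average inventory ≈ 176 tires

Annual demand D = 194 × 52 = 10,088.
Holding cost H = 0.29 × €140.00 = €40.6000 per unit per year.
EOQ = √(2DS/H) = √(2 × 10,088 × 249 / 40.6) ≈ 351.77.
Average inventory = Q*/2 ≈ 351.77 / 2 = 175.883.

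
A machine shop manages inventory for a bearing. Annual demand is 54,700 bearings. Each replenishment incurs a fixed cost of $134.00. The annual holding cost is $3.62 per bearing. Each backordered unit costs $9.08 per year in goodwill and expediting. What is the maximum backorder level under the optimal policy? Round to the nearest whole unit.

S* ≈ 678 bearings

With planned backorders, Q* = √(2DS/H) · √((H+B)/B).
√(2DS/H) = √(2 × 54,700 × 134 / 3.62) = 2012.365.
√((H+B)/B) = √((3.62+9.08)/9.08) = 1.1827.
Q* ≈ 2379.938.
S* = Q* · H/(H+B) = 2379.938 × 3.62/12.7 ≈ 678.376.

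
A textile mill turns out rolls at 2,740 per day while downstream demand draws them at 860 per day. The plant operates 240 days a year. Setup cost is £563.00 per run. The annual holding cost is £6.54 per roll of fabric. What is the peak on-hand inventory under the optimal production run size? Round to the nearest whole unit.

I_max ≈ 4,938 rolls

Annual demand D = 860 × 240 = 206,400.
Production build-up factor (1 − d/p) = 1 − 860/2,740 = 0.6861.
Q* = √(2DS / (H(1 − d/p))) = √(2 × 206,400 × 563 / (6.54 × 0.6861)).
= √(232,406,400 / 4.4873) ≈ 7196.669.
Maximum inventory = Q*(1 − d/p) = 7196.669 × 0.6861 ≈ 4937.860.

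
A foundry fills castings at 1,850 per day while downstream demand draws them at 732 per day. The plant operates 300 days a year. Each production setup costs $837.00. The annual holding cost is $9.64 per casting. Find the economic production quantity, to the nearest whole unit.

Q* ≈ 7,944 castings

Annual demand D = 732 × 300 = 219,600.
Production build-up factor (1 − d/p) = 1 − 732/1,850 = 0.6043.
Q* = √(2DS / (H(1 − d/p))) = √(2 × 219,600 × 837 / (9.64 × 0.6043)).
= √(367,610,400 / 5.8257) ≈ 7943.654.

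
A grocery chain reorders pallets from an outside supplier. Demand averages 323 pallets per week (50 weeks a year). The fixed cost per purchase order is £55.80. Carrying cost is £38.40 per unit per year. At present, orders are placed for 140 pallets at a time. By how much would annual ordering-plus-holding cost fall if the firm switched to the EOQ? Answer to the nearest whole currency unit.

Extra cost ≈ £806 per year

Annual demand D = 323 × 50 = 16,150.
EOQ = √(2DS/H) = √(2 × 16,150 × 55.8 / 38.4) ≈ 216.65.
Cost at Q* = (D/Q*)S + (Q*/2)H = √(2DSH) ≈ £8,319.25.
Cost at Q = 140: (16,150/140)×55.8 + (140/2)×38.4 = £6,436.93 + £2,688.00 = £9,124.93.
Excess = £9,124.93 − £8,319.25 = £805.68.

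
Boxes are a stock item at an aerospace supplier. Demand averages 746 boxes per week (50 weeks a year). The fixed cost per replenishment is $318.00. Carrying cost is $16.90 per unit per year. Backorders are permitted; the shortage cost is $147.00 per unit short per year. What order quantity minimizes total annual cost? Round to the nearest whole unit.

Q* ≈ 1,251 boxes

Annual demand D = 746 × 50 = 37,300.
With planned backorders, Q* = √(2DS/H) · √((H+B)/B).
√(2DS/H) = √(2 × 37,300 × 318 / 16.9) = 1184.785.
√((H+B)/B) = √((16.9+147)/147) = 1.0559.
Q* ≈ 1251.038.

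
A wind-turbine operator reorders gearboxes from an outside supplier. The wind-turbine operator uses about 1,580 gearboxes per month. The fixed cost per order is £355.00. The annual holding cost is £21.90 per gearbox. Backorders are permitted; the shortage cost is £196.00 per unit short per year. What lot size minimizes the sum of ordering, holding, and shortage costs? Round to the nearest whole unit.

Annual demand D = 1,580 × 12 = 18,960.
With planned backorders, Q* = √(2DS/H) · √((H+B)/B).
√(2DS/H) = √(2 × 18,960 × 355 / 21.9) = 784.018.
√((H+B)/B) = √((21.9+196)/196) = 1.0544.
Q* ≈ 826.660.

Q* ≈ 827 gearboxes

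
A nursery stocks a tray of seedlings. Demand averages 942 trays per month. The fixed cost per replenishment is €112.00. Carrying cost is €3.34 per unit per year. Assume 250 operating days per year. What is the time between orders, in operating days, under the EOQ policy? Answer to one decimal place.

Annual demand D = 942 × 12 = 11,304.
The optimal lot size = √(2DS/H) = √(2 × 11,304 × 112 / 3.34) ≈ 870.70.
Cycle time = Q*/D × 250 = 870.70 / 11,304 × 250 ≈ 19.256 days.

T ≈ 19.3 days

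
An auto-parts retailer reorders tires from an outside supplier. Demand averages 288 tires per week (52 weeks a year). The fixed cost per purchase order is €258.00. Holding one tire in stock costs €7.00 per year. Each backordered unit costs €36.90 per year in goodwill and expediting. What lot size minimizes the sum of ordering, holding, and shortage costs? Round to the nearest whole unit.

Q* ≈ 1,146 tires

Annual demand D = 288 × 52 = 14,976.
With planned backorders, Q* = √(2DS/H) · √((H+B)/B).
√(2DS/H) = √(2 × 14,976 × 258 / 7) = 1050.688.
√((H+B)/B) = √((7+36.9)/36.9) = 1.0907.
Q* ≈ 1146.022.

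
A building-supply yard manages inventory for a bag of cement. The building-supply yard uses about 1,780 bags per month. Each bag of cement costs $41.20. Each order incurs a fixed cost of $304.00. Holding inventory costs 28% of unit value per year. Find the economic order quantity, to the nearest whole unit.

Annual demand D = 1,780 × 12 = 21,360.
Holding cost H = 0.28 × $41.20 = $11.5360 per unit per year.
EOQ = √(2DS / H) = √(2 × 21,360 × 304 / 11.536).
= √(12,986,880 / 11.536) = √1,125,769.7642 ≈ 1061.023.

Q* ≈ 1,061 bags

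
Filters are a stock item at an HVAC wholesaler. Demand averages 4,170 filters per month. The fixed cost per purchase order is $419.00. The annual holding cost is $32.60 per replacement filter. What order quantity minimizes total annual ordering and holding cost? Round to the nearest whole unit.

Q* ≈ 1,134 filters

Annual demand D = 4,170 × 12 = 50,040.
EOQ = √(2DS / H) = √(2 × 50,040 × 419 / 32.6).
= √(41,933,520 / 32.6) = √1,286,304.2945 ≈ 1134.154.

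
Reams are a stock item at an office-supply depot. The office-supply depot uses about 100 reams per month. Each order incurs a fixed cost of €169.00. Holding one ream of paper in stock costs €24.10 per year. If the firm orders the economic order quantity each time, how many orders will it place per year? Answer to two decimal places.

Annual demand D = 100 × 12 = 1,200.
EOQ = √(2DS/H) = √(2 × 1,200 × 169 / 24.1) ≈ 129.73.
Orders per year = D / Q* = 1,200 / 129.73 ≈ 9.250.

N ≈ 9.25 orders per year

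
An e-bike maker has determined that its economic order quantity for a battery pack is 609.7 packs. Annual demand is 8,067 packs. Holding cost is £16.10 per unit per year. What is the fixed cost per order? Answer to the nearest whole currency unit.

S ≈ £371

Squaring Q* = √(2DS/H) gives Q*² = 2DS/H.
From Q* = √(2DS/H): S = Q*²H / (2D) = 609.7² × 16.1 / (2 × 8,067) = 370.9507.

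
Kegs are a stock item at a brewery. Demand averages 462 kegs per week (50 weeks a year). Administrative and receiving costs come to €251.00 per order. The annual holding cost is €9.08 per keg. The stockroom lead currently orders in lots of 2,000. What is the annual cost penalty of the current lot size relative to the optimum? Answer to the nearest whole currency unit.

Annual demand D = 462 × 50 = 23,100.
EOQ = √(2DS/H) = √(2 × 23,100 × 251 / 9.08) ≈ 1130.09.
Cost at Q* = (D/Q*)S + (Q*/2)H = √(2DSH) ≈ €10,261.26.
Cost at Q = 2,000: (23,100/2,000)×251 + (2,000/2)×9.08 = €2,899.05 + €9,080.00 = €11,979.05.
Excess = €11,979.05 − €10,261.26 = €1,717.79.

Extra cost ≈ €1,718 per year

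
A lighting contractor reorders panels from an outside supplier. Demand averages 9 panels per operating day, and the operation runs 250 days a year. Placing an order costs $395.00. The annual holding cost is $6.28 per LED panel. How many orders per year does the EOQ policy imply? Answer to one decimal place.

Annual demand D = 9 × 250 = 2,250.
The optimal lot size = √(2DS/H) = √(2 × 2,250 × 395 / 6.28) ≈ 532.02.
Orders per year = D / Q* = 2,250 / 532.02 ≈ 4.229.

N ≈ 4.2 orders per year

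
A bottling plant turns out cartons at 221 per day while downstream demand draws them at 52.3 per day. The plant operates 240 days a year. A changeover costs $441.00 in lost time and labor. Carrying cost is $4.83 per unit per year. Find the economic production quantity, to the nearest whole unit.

Q* ≈ 1,733 cartons

Annual demand D = 52.3 × 240 = 12,552.
Production build-up factor (1 − d/p) = 1 − 52.3/221 = 0.7633.
Q* = √(2DS / (H(1 − d/p))) = √(2 × 12,552 × 441 / (4.83 × 0.7633)).
= √(11,070,864 / 3.687) ≈ 1732.829.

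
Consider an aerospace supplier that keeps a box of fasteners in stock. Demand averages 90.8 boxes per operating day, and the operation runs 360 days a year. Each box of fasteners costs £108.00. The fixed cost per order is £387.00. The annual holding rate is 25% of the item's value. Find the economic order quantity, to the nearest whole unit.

Annual demand D = 90.8 × 360 = 32,688.
Holding cost H = 0.25 × £108.00 = £27.0000 per unit per year.
EOQ = √(2DS / H) = √(2 × 32,688 × 387 / 27).
= √(25,300,512 / 27) = √937,056 ≈ 968.017.

Q* ≈ 968 boxes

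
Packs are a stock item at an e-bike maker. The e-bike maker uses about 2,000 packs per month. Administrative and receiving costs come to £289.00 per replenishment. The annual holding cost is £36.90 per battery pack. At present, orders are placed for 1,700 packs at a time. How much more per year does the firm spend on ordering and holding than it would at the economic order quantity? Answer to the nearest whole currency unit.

Extra cost ≈ £12,820 per year

Annual demand D = 2,000 × 12 = 24,000.
EOQ = √(2DS/H) = √(2 × 24,000 × 289 / 36.9) ≈ 613.14.
Cost at Q* = (D/Q*)S + (Q*/2)H = √(2DSH) ≈ £22,624.69.
Cost at Q = 1,700: (24,000/1,700)×289 + (1,700/2)×36.9 = £4,080.00 + £31,365.00 = £35,445.00.
Excess = £35,445.00 − £22,624.69 = £12,820.31.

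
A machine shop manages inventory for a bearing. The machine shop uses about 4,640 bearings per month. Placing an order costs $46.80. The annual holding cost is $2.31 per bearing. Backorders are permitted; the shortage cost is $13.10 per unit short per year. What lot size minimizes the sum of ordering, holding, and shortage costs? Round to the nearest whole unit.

Q* ≈ 1,629 bearings

Annual demand D = 4,640 × 12 = 55,680.
With planned backorders, Q* = √(2DS/H) · √((H+B)/B).
√(2DS/H) = √(2 × 55,680 × 46.8 / 2.31) = 1502.040.
√((H+B)/B) = √((2.31+13.1)/13.1) = 1.0846.
Q* ≈ 1629.098.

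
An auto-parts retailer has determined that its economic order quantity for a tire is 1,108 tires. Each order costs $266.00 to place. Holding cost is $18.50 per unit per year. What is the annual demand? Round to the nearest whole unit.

Invert the EOQ relation Q*² = 2DS/H.
From Q* = √(2DS/H): D = Q*²H / (2S) = 1,108² × 18.5 / (2 × 266) = 42691.323.

D ≈ 42,691 tires per year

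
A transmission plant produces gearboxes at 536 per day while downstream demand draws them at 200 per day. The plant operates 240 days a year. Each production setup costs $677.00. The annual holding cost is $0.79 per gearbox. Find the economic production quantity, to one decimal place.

Q* ≈ 11,455.9 gearboxes

Annual demand D = 200 × 240 = 48,000.
Production build-up factor (1 − d/p) = 1 − 200/536 = 0.6269.
Q* = √(2DS / (H(1 − d/p))) = √(2 × 48,000 × 677 / (0.79 × 0.6269)).
= √(64,992,000 / 0.4952) ≈ 11455.899.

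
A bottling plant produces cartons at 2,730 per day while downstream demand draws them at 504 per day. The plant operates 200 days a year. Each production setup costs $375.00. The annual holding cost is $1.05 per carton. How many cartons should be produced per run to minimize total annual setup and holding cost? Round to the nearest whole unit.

Q* ≈ 9,397 cartons

Annual demand D = 504 × 200 = 100,800.
Production build-up factor (1 − d/p) = 1 − 504/2,730 = 0.8154.
Q* = √(2DS / (H(1 − d/p))) = √(2 × 100,800 × 375 / (1.05 × 0.8154)).
= √(75,600,000 / 0.8562) ≈ 9396.908.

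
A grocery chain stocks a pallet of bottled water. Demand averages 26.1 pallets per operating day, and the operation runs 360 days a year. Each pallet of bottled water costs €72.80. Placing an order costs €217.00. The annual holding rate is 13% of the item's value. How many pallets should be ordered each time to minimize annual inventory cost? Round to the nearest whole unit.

Q* ≈ 656 pallets

Annual demand D = 26.1 × 360 = 9,396.
Holding cost H = 0.13 × €72.80 = €9.4640 per unit per year.
EOQ = √(2DS / H) = √(2 × 9,396 × 217 / 9.464).
= √(4,077,864 / 9.464) = √430,881.6568 ≈ 656.416.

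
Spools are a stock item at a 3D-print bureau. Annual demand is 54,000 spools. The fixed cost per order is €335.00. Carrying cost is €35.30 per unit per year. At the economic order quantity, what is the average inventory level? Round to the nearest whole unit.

Average inventory ≈ 506 spools

EOQ = √(2DS/H) = √(2 × 54,000 × 335 / 35.3) ≈ 1012.39.
Average inventory = Q*/2 ≈ 1012.39 / 2 = 506.194.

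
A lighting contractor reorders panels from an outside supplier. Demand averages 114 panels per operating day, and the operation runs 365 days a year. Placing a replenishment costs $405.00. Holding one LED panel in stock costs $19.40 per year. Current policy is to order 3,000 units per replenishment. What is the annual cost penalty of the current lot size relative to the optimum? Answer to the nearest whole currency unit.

Annual demand D = 114 × 365 = 41,610.
EOQ = √(2DS/H) = √(2 × 41,610 × 405 / 19.4) ≈ 1318.08.
Cost at Q* = (D/Q*)S + (Q*/2)H = √(2DSH) ≈ $25,570.68.
Cost at Q = 3,000: (41,610/3,000)×405 + (3,000/2)×19.4 = $5,617.35 + $29,100.00 = $34,717.35.
Excess = $34,717.35 − $25,570.68 = $9,146.67.

Extra cost ≈ $9,147 per year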